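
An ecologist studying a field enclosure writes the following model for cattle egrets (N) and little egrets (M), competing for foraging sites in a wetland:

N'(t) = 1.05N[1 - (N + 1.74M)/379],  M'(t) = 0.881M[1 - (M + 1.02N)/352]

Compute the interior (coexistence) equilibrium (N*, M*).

Setting both brackets to zero gives the nullclines N + 1.74M = 379 and 1.02N + M = 352.
Substituting M = 352 - 1.02N into the first: N(1 - 1.74·1.02) = 379 - 1.74·352.
So N* = -233/-0.775 = 301, and then M* = 352 - 1.02·301 = 44.6.

N* ≈ 301, M* ≈ 44.6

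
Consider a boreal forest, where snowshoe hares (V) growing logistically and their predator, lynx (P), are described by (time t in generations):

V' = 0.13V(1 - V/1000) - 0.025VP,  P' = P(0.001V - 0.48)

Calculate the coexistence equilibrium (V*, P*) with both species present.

From dP/dt = 0 with P > 0: 0.001V* = 0.48, so V* = 480.
Substitute into dV/dt = 0: 0.13(1 - 480/1000) = 0.025P*.
The bracket is 0.52, giving P* = 0.0676/0.025 = 2.7.

V* ≈ 480, P* ≈ 2.7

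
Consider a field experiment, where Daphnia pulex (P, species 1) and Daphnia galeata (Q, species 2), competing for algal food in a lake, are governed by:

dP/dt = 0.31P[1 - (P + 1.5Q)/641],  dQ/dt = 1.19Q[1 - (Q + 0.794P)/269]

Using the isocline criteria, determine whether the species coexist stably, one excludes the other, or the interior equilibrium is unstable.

Compare the nullcline intercepts: K1/α12 = 641/1.5 = 427 > K2 = 269; K2/α21 = 269/0.794 = 339 < K1 = 641.
Since the inequalities point opposite ways, species 1 can invade but species 2 cannot.

species 1 excludes species 2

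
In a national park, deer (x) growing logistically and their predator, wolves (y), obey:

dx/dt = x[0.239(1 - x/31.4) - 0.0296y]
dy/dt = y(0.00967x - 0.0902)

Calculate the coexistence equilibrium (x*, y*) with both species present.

x* ≈ 9.33, y* ≈ 5.68

From dy/dt = 0 with y > 0: 0.00967x* = 0.0902, so x* = 9.33.
Substitute into dx/dt = 0: 0.239(1 - 9.33/31.4) = 0.0296y*.
The bracket is 0.703, giving y* = 0.168/0.0296 = 5.68.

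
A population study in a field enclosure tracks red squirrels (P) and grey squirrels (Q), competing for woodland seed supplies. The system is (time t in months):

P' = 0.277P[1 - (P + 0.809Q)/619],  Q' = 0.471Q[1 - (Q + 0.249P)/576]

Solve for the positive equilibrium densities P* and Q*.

P* ≈ 192, Q* ≈ 528

Setting both brackets to zero gives the nullclines P + 0.809Q = 619 and 0.249P + Q = 576.
Substituting Q = 576 - 0.249P into the first: P(1 - 0.809·0.249) = 619 - 0.809·576.
So P* = 153/0.799 = 192, and then Q* = 576 - 0.249·192 = 528.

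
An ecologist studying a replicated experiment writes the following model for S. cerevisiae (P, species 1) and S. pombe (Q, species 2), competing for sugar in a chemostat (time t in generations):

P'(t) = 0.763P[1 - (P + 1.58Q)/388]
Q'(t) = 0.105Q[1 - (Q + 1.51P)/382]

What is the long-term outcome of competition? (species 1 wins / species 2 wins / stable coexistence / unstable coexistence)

Compare the nullcline intercepts: K1/α12 = 388/1.58 = 246 < K2 = 382; K2/α21 = 382/1.51 = 253 < K1 = 388.
Since both are reversed, neither can invade when rare; the interior point is a saddle.

unstable coexistence (outcome depends on initial conditions)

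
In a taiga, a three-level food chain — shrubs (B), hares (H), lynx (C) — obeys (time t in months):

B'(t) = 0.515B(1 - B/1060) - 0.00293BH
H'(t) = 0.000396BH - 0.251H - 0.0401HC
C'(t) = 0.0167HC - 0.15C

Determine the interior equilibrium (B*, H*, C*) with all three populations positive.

From dC/dt = 0: 0.0167H* = 0.15, so H* = 8.98.
From dB/dt = 0: 0.515(1 - B*/1060) = 0.00293·8.98, giving B* = 1060·(1 - 0.0511) = 1010.
From dH/dt = 0: 0.000396·1010 - 0.251 = 0.0401C*, so C* = 0.147/0.0401 = 3.67.

B* ≈ 1010, H* ≈ 8.98, C* ≈ 3.67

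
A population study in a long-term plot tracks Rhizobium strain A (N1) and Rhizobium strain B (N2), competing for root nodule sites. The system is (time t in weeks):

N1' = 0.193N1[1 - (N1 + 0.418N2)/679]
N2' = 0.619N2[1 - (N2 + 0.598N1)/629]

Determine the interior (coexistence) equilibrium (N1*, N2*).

N1* ≈ 555, N2* ≈ 297

Setting both brackets to zero gives the nullclines N1 + 0.418N2 = 679 and 0.598N1 + N2 = 629.
Substituting N2 = 629 - 0.598N1 into the first: N1(1 - 0.418·0.598) = 679 - 0.418·629.
So N1* = 416/0.75 = 555, and then N2* = 629 - 0.598·555 = 297.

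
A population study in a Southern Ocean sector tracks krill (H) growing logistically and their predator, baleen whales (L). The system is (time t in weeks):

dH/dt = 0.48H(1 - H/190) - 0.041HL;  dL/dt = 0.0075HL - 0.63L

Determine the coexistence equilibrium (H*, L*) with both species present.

From dL/dt = 0 with L > 0: 0.0075H* = 0.63, so H* = 84.
Substitute into dH/dt = 0: 0.48(1 - 84/190) = 0.041L*.
The bracket is 0.558, giving L* = 0.268/0.041 = 6.53.

H* ≈ 84, L* ≈ 6.53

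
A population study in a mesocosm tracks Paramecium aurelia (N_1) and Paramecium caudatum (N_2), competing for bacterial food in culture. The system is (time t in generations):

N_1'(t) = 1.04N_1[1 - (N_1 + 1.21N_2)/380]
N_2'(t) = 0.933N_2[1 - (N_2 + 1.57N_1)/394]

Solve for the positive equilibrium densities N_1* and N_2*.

N_1* ≈ 108, N_2* ≈ 225

Setting both brackets to zero gives the nullclines N_1 + 1.21N_2 = 380 and 1.57N_1 + N_2 = 394.
Substituting N_2 = 394 - 1.57N_1 into the first: N_1(1 - 1.21·1.57) = 380 - 1.21·394.
So N_1* = -96.7/-0.9 = 108, and then N_2* = 394 - 1.57·108 = 225.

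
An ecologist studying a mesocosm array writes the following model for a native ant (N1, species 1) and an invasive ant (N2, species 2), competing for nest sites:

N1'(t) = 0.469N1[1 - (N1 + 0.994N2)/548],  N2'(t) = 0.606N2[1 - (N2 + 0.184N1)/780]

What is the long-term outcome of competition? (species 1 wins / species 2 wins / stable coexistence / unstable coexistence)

species 2 excludes species 1

Compare the nullcline intercepts: K1/α12 = 548/0.994 = 551 < K2 = 780; K2/α21 = 780/0.184 = 4240 > K1 = 548.
Since the inequalities point opposite ways, species 2 can invade but species 1 cannot.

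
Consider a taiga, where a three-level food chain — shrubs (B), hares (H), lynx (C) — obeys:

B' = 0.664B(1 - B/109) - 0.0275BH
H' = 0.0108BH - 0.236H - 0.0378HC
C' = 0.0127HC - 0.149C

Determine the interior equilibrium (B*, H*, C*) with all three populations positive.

B* ≈ 56, H* ≈ 11.7, C* ≈ 9.77

From dC/dt = 0: 0.0127H* = 0.149, so H* = 11.7.
From dB/dt = 0: 0.664(1 - B*/109) = 0.0275·11.7, giving B* = 109·(1 - 0.486) = 56.
From dH/dt = 0: 0.0108·56 - 0.236 = 0.0378C*, so C* = 0.369/0.0378 = 9.77.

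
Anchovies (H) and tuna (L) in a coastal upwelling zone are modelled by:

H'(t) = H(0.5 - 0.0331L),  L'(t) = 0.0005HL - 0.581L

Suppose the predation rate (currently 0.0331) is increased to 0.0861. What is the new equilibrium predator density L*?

L* ≈ 5.81

At the interior fixed point, setting dH/dt = 0 with H > 0 fixes L* = (prey growth rate)/(HL coefficient) — independent of the other coefficients.
With the change, L* = 0.5/0.0861 = 5.81; it falls from 15.1.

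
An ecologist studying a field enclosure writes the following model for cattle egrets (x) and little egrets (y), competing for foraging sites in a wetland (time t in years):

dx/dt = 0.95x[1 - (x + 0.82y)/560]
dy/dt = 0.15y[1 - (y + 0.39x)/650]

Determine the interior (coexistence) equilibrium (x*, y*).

x* ≈ 39.7, y* ≈ 635

Setting both brackets to zero gives the nullclines x + 0.82y = 560 and 0.39x + y = 650.
Substituting y = 650 - 0.39x into the first: x(1 - 0.82·0.39) = 560 - 0.82·650.
So x* = 27/0.68 = 39.7, and then y* = 650 - 0.39·39.7 = 635.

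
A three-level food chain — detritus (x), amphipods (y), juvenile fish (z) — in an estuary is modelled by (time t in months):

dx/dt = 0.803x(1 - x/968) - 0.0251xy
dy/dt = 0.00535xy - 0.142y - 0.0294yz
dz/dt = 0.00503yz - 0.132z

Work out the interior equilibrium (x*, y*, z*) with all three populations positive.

x* ≈ 174, y* ≈ 26.2, z* ≈ 26.8

From dz/dt = 0: 0.00503y* = 0.132, so y* = 26.2.
From dx/dt = 0: 0.803(1 - x*/968) = 0.0251·26.2, giving x* = 968·(1 - 0.82) = 174.
From dy/dt = 0: 0.00535·174 - 0.142 = 0.0294z*, so z* = 0.789/0.0294 = 26.8.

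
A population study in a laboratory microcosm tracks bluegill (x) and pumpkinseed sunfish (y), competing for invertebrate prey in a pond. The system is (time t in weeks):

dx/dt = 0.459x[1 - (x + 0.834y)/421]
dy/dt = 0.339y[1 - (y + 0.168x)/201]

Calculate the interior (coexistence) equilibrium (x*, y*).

x* ≈ 295, y* ≈ 151

Setting both brackets to zero gives the nullclines x + 0.834y = 421 and 0.168x + y = 201.
Substituting y = 201 - 0.168x into the first: x(1 - 0.834·0.168) = 421 - 0.834·201.
So x* = 253/0.86 = 295, and then y* = 201 - 0.168·295 = 151.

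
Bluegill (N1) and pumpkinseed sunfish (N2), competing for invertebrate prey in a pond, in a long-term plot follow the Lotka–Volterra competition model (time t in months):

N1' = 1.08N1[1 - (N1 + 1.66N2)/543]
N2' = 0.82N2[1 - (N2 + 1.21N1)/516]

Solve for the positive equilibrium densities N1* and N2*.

N1* ≈ 311, N2* ≈ 140

Setting both brackets to zero gives the nullclines N1 + 1.66N2 = 543 and 1.21N1 + N2 = 516.
Substituting N2 = 516 - 1.21N1 into the first: N1(1 - 1.66·1.21) = 543 - 1.66·516.
So N1* = -314/-1.01 = 311, and then N2* = 516 - 1.21·311 = 140.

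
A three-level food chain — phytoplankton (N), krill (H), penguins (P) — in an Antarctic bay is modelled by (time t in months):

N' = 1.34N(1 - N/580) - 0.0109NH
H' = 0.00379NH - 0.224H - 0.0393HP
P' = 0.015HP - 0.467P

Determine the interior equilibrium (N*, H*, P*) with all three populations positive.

N* ≈ 433, H* ≈ 31.1, P* ≈ 36.1

From dP/dt = 0: 0.015H* = 0.467, so H* = 31.1.
From dN/dt = 0: 1.34(1 - N*/580) = 0.0109·31.1, giving N* = 580·(1 - 0.253) = 433.
From dH/dt = 0: 0.00379·433 - 0.224 = 0.0393P*, so P* = 1.42/0.0393 = 36.1.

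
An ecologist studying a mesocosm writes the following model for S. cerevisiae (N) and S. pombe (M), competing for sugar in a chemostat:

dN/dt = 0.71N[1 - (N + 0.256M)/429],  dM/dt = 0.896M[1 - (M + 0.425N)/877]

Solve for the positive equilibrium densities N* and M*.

N* ≈ 229, M* ≈ 779

Setting both brackets to zero gives the nullclines N + 0.256M = 429 and 0.425N + M = 877.
Substituting M = 877 - 0.425N into the first: N(1 - 0.256·0.425) = 429 - 0.256·877.
So N* = 204/0.891 = 229, and then M* = 877 - 0.425·229 = 779.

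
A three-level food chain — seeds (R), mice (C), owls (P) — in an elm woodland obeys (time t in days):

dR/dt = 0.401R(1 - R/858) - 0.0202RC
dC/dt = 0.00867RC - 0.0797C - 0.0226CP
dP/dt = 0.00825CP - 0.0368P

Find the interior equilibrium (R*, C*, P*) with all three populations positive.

From dP/dt = 0: 0.00825C* = 0.0368, so C* = 4.46.
From dR/dt = 0: 0.401(1 - R*/858) = 0.0202·4.46, giving R* = 858·(1 - 0.225) = 665.
From dC/dt = 0: 0.00867·665 - 0.0797 = 0.0226P*, so P* = 5.69/0.0226 = 252.

R* ≈ 665, C* ≈ 4.46, P* ≈ 252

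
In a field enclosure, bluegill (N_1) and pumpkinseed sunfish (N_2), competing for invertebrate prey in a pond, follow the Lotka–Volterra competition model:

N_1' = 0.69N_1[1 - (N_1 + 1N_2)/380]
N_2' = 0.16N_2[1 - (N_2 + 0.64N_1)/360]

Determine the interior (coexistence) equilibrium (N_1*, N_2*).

N_1* ≈ 55.6, N_2* ≈ 324

Setting both brackets to zero gives the nullclines N_1 + 1N_2 = 380 and 0.64N_1 + N_2 = 360.
Substituting N_2 = 360 - 0.64N_1 into the first: N_1(1 - 1·0.64) = 380 - 1·360.
So N_1* = 20/0.36 = 55.6, and then N_2* = 360 - 0.64·55.6 = 324.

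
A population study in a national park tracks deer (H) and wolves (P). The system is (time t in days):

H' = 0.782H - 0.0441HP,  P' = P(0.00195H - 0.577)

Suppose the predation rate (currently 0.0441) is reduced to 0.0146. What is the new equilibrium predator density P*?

At the interior fixed point, setting dH/dt = 0 with H > 0 fixes P* = (prey growth rate)/(HP coefficient) — independent of the other coefficients.
With the change, P* = 0.782/0.0146 = 53.6; it rises from 17.7.

P* ≈ 53.6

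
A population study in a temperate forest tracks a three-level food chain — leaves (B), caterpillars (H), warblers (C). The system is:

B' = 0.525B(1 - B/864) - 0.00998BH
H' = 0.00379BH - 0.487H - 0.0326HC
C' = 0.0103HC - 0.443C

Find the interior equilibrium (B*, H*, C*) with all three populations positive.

B* ≈ 158, H* ≈ 43, C* ≈ 3.38

From dC/dt = 0: 0.0103H* = 0.443, so H* = 43.
From dB/dt = 0: 0.525(1 - B*/864) = 0.00998·43, giving B* = 864·(1 - 0.818) = 158.
From dH/dt = 0: 0.00379·158 - 0.487 = 0.0326C*, so C* = 0.11/0.0326 = 3.38.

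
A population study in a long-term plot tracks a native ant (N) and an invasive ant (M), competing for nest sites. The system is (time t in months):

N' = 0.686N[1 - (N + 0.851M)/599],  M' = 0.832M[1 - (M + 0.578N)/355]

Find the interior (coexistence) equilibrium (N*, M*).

Setting both brackets to zero gives the nullclines N + 0.851M = 599 and 0.578N + M = 355.
Substituting M = 355 - 0.578N into the first: N(1 - 0.851·0.578) = 599 - 0.851·355.
So N* = 297/0.508 = 584, and then M* = 355 - 0.578·584 = 17.3.

N* ≈ 584, M* ≈ 17.3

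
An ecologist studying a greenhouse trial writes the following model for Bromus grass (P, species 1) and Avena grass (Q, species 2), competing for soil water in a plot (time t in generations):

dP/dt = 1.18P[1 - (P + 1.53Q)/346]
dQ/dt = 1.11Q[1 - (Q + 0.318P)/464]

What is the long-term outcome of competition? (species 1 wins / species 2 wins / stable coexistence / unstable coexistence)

species 2 excludes species 1

Compare the nullcline intercepts: K1/α12 = 346/1.53 = 226 < K2 = 464; K2/α21 = 464/0.318 = 1460 > K1 = 346.
Since the inequalities point opposite ways, species 2 can invade but species 1 cannot.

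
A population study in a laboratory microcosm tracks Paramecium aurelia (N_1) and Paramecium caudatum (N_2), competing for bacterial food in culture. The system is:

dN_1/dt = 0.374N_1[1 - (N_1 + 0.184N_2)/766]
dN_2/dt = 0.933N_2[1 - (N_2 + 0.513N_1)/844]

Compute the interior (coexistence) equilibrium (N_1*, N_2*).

N_1* ≈ 674, N_2* ≈ 498

Setting both brackets to zero gives the nullclines N_1 + 0.184N_2 = 766 and 0.513N_1 + N_2 = 844.
Substituting N_2 = 844 - 0.513N_1 into the first: N_1(1 - 0.184·0.513) = 766 - 0.184·844.
So N_1* = 611/0.906 = 674, and then N_2* = 844 - 0.513·674 = 498.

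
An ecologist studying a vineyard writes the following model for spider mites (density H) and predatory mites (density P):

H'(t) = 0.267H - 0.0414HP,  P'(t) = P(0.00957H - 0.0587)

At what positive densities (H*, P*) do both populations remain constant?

Set dP/dt = 0 with P > 0: 0.00957H - 0.0587 = 0, so H* = 0.0587/0.00957 = 6.13.
Set dH/dt = 0 with H > 0: 0.267 - 0.0414P = 0, so P* = 0.267/0.0414 = 6.45.

H* ≈ 6.13, P* ≈ 6.45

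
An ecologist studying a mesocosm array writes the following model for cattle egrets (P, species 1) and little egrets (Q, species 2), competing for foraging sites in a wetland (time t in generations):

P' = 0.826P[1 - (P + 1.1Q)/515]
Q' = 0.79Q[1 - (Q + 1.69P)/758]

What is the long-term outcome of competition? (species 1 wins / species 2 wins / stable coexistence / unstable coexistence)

Compare the nullcline intercepts: K1/α12 = 515/1.1 = 468 < K2 = 758; K2/α21 = 758/1.69 = 449 < K1 = 515.
Since both are reversed, neither can invade when rare; the interior point is a saddle.

unstable coexistence (outcome depends on initial conditions)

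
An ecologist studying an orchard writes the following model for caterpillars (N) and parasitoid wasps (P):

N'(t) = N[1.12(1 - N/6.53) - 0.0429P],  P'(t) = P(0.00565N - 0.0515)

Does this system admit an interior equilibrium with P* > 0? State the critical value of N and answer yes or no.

Threshold N = 9.12; K < 9.12, so no, the predator goes extinct.

The predator equation gives dP/dt > 0 only when N > 0.0515/0.00565 = 9.12.
Without the predator, N → K = 6.53. Since 6.53 < 9.12, the predator cannot invade.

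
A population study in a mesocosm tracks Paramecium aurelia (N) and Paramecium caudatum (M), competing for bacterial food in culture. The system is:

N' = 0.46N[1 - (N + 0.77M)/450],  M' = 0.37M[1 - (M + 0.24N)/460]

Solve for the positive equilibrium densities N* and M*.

N* ≈ 118, M* ≈ 432

Setting both brackets to zero gives the nullclines N + 0.77M = 450 and 0.24N + M = 460.
Substituting M = 460 - 0.24N into the first: N(1 - 0.77·0.24) = 450 - 0.77·460.
So N* = 95.8/0.815 = 118, and then M* = 460 - 0.24·118 = 432.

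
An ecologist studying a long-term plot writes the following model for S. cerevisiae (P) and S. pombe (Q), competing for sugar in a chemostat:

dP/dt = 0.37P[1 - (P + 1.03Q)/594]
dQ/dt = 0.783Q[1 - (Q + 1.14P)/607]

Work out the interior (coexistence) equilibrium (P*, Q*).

P* ≈ 179, Q* ≈ 403

Setting both brackets to zero gives the nullclines P + 1.03Q = 594 and 1.14P + Q = 607.
Substituting Q = 607 - 1.14P into the first: P(1 - 1.03·1.14) = 594 - 1.03·607.
So P* = -31.2/-0.174 = 179, and then Q* = 607 - 1.14·179 = 403.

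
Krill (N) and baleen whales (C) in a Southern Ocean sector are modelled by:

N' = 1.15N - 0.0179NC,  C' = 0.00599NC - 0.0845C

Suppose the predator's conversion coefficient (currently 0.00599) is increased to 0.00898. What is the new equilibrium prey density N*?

At the interior fixed point, setting dC/dt = 0 with C > 0 fixes N* = (predator death rate)/(NC coefficient) — independent of the other coefficients.
With the change, N* = 0.0845/0.00898 = 9.41; it falls from 14.1.

N* ≈ 9.41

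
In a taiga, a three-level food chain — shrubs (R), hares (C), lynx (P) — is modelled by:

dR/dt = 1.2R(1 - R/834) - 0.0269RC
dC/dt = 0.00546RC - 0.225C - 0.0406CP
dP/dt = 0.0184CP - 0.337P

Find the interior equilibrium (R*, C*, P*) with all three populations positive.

R* ≈ 492, C* ≈ 18.3, P* ≈ 60.6

From dP/dt = 0: 0.0184C* = 0.337, so C* = 18.3.
From dR/dt = 0: 1.2(1 - R*/834) = 0.0269·18.3, giving R* = 834·(1 - 0.411) = 492.
From dC/dt = 0: 0.00546·492 - 0.225 = 0.0406P*, so P* = 2.46/0.0406 = 60.6.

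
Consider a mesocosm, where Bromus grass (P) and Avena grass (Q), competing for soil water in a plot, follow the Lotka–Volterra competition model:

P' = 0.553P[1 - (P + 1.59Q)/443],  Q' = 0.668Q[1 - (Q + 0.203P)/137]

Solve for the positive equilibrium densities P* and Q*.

Setting both brackets to zero gives the nullclines P + 1.59Q = 443 and 0.203P + Q = 137.
Substituting Q = 137 - 0.203P into the first: P(1 - 1.59·0.203) = 443 - 1.59·137.
So P* = 225/0.677 = 332, and then Q* = 137 - 0.203·332 = 69.5.

P* ≈ 332, Q* ≈ 69.5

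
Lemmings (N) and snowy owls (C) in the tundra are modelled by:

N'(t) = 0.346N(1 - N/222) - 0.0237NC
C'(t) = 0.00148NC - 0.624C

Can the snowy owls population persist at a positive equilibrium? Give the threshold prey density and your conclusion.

Threshold N = 422; K < 422, so no, the predator goes extinct.

The predator equation gives dC/dt > 0 only when N > 0.624/0.00148 = 422.
Without the predator, N → K = 222. Since 222 < 422, the predator cannot invade.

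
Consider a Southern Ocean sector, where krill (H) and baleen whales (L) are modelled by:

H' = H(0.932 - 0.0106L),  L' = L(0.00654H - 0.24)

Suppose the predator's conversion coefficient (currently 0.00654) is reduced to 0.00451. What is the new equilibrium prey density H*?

H* ≈ 53.2

At the interior fixed point, setting dL/dt = 0 with L > 0 fixes H* = (predator death rate)/(HL coefficient) — independent of the other coefficients.
With the change, H* = 0.24/0.00451 = 53.2; it rises from 36.7.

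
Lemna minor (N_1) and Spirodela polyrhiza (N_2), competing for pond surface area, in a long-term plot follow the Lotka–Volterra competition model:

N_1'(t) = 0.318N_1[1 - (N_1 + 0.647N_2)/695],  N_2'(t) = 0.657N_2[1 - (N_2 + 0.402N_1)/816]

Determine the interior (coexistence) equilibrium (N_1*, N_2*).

N_1* ≈ 226, N_2* ≈ 725

Setting both brackets to zero gives the nullclines N_1 + 0.647N_2 = 695 and 0.402N_1 + N_2 = 816.
Substituting N_2 = 816 - 0.402N_1 into the first: N_1(1 - 0.647·0.402) = 695 - 0.647·816.
So N_1* = 167/0.74 = 226, and then N_2* = 816 - 0.402·226 = 725.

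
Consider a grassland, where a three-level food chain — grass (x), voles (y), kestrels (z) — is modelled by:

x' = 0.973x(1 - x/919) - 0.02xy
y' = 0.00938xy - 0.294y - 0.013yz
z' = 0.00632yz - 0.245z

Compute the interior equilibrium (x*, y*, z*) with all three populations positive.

x* ≈ 187, y* ≈ 38.8, z* ≈ 112

From dz/dt = 0: 0.00632y* = 0.245, so y* = 38.8.
From dx/dt = 0: 0.973(1 - x*/919) = 0.02·38.8, giving x* = 919·(1 - 0.797) = 187.
From dy/dt = 0: 0.00938·187 - 0.294 = 0.013z*, so z* = 1.46/0.013 = 112.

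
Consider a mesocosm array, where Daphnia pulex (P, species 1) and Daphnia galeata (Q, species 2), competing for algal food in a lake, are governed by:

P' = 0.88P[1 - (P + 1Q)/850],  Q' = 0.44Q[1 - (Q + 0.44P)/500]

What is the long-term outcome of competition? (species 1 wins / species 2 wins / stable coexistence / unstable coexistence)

stable coexistence

Compare the nullcline intercepts: K1/α12 = 850/1 = 850 > K2 = 500; K2/α21 = 500/0.44 = 1140 > K1 = 850.
Since both inequalities hold, each species can invade when rare, so the interior equilibrium is stable.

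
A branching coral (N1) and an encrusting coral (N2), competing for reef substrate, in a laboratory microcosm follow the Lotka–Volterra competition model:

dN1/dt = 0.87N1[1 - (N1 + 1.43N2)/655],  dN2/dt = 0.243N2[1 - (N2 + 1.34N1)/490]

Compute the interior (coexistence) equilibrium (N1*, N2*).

N1* ≈ 49.9, N2* ≈ 423

Setting both brackets to zero gives the nullclines N1 + 1.43N2 = 655 and 1.34N1 + N2 = 490.
Substituting N2 = 490 - 1.34N1 into the first: N1(1 - 1.43·1.34) = 655 - 1.43·490.
So N1* = -45.7/-0.916 = 49.9, and then N2* = 490 - 1.34·49.9 = 423.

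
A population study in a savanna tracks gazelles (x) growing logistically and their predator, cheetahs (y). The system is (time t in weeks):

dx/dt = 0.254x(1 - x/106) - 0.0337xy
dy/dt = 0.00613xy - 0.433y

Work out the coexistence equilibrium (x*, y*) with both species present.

From dy/dt = 0 with y > 0: 0.00613x* = 0.433, so x* = 70.6.
Substitute into dx/dt = 0: 0.254(1 - 70.6/106) = 0.0337y*.
The bracket is 0.334, giving y* = 0.0847/0.0337 = 2.51.

x* ≈ 70.6, y* ≈ 2.51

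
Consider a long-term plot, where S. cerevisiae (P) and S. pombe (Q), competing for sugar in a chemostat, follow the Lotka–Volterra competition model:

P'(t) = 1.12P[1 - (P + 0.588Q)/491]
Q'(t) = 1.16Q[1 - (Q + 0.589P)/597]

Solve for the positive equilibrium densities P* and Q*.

P* ≈ 214, Q* ≈ 471

Setting both brackets to zero gives the nullclines P + 0.588Q = 491 and 0.589P + Q = 597.
Substituting Q = 597 - 0.589P into the first: P(1 - 0.588·0.589) = 491 - 0.588·597.
So P* = 140/0.654 = 214, and then Q* = 597 - 0.589·214 = 471.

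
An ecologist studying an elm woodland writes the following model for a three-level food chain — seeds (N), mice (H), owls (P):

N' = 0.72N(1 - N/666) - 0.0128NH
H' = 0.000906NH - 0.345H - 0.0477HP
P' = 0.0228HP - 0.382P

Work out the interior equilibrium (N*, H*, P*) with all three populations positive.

N* ≈ 468, H* ≈ 16.8, P* ≈ 1.65

From dP/dt = 0: 0.0228H* = 0.382, so H* = 16.8.
From dN/dt = 0: 0.72(1 - N*/666) = 0.0128·16.8, giving N* = 666·(1 - 0.298) = 468.
From dH/dt = 0: 0.000906·468 - 0.345 = 0.0477P*, so P* = 0.0787/0.0477 = 1.65.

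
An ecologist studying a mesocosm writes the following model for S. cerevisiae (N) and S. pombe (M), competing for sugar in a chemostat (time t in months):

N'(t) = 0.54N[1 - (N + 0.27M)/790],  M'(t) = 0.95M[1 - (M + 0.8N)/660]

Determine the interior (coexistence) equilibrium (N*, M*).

Setting both brackets to zero gives the nullclines N + 0.27M = 790 and 0.8N + M = 660.
Substituting M = 660 - 0.8N into the first: N(1 - 0.27·0.8) = 790 - 0.27·660.
So N* = 612/0.784 = 780, and then M* = 660 - 0.8·780 = 35.7.

N* ≈ 780, M* ≈ 35.7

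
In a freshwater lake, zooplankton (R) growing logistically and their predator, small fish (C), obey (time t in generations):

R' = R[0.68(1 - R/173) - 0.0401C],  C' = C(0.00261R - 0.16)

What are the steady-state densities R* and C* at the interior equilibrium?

R* ≈ 61.3, C* ≈ 10.9

From dC/dt = 0 with C > 0: 0.00261R* = 0.16, so R* = 61.3.
Substitute into dR/dt = 0: 0.68(1 - 61.3/173) = 0.0401C*.
The bracket is 0.646, giving C* = 0.439/0.0401 = 10.9.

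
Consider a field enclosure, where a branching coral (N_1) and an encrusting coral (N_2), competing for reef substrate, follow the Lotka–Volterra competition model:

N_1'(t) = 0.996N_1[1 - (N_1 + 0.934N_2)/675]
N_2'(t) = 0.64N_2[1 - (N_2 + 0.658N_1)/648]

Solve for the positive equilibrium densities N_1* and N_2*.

N_1* ≈ 181, N_2* ≈ 529

Setting both brackets to zero gives the nullclines N_1 + 0.934N_2 = 675 and 0.658N_1 + N_2 = 648.
Substituting N_2 = 648 - 0.658N_1 into the first: N_1(1 - 0.934·0.658) = 675 - 0.934·648.
So N_1* = 69.8/0.385 = 181, and then N_2* = 648 - 0.658·181 = 529.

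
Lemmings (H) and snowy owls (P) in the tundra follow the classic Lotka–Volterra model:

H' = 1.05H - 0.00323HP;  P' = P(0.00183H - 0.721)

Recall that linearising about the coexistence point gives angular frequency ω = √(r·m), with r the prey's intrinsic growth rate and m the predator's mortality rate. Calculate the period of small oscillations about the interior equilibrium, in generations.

Here r = 1.05 and m = 0.721, so r·m = 0.757.
ω = √0.757 = 0.87 per generation, hence T = 2π/ω ≈ 7.22 generations.

T ≈ 7.22 generations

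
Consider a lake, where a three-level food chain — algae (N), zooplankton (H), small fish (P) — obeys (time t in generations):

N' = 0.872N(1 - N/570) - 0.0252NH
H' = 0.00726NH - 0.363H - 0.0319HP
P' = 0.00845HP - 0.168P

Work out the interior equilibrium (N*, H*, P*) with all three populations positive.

N* ≈ 242, H* ≈ 19.9, P* ≈ 43.8

From dP/dt = 0: 0.00845H* = 0.168, so H* = 19.9.
From dN/dt = 0: 0.872(1 - N*/570) = 0.0252·19.9, giving N* = 570·(1 - 0.575) = 242.
From dH/dt = 0: 0.00726·242 - 0.363 = 0.0319P*, so P* = 1.4/0.0319 = 43.8.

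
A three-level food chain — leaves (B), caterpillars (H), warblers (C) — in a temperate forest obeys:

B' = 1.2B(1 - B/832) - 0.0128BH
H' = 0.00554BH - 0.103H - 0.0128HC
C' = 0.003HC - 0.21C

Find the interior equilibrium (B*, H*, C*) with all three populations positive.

From dC/dt = 0: 0.003H* = 0.21, so H* = 70.
From dB/dt = 0: 1.2(1 - B*/832) = 0.0128·70, giving B* = 832·(1 - 0.747) = 211.
From dH/dt = 0: 0.00554·211 - 0.103 = 0.0128C*, so C* = 1.06/0.0128 = 83.2.

B* ≈ 211, H* ≈ 70, C* ≈ 83.2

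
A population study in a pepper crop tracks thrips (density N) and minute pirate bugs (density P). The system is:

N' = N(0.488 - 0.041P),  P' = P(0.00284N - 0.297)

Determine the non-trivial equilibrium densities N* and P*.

N* ≈ 105, P* ≈ 11.9

Set dP/dt = 0 with P > 0: 0.00284N - 0.297 = 0, so N* = 0.297/0.00284 = 105.
Set dN/dt = 0 with N > 0: 0.488 - 0.041P = 0, so P* = 0.488/0.041 = 11.9.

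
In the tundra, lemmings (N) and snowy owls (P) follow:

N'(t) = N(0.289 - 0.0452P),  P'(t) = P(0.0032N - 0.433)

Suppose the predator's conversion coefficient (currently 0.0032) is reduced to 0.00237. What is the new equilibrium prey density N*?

At the interior fixed point, setting dP/dt = 0 with P > 0 fixes N* = (predator death rate)/(NP coefficient) — independent of the other coefficients.
With the change, N* = 0.433/0.00237 = 183; it rises from 135.

N* ≈ 183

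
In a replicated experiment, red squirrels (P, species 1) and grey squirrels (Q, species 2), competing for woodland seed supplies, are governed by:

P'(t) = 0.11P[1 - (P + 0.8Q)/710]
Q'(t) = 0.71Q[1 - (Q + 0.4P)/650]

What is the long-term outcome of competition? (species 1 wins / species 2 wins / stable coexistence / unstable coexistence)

stable coexistence

Compare the nullcline intercepts: K1/α12 = 710/0.8 = 888 > K2 = 650; K2/α21 = 650/0.4 = 1620 > K1 = 710.
Since both inequalities hold, each species can invade when rare, so the interior equilibrium is stable.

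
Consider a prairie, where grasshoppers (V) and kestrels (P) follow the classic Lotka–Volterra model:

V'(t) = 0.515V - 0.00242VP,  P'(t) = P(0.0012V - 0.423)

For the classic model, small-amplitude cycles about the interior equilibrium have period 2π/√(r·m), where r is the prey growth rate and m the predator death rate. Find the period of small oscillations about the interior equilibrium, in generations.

T ≈ 13.5 generations

Here r = 0.515 and m = 0.423, so r·m = 0.218.
ω = √0.218 = 0.467 per generation, hence T = 2π/ω ≈ 13.5 generations.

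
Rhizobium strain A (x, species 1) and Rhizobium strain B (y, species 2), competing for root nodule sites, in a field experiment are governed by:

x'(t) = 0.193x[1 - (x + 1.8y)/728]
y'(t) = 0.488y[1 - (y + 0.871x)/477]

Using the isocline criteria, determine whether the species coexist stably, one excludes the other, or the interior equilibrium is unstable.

Compare the nullcline intercepts: K1/α12 = 728/1.8 = 404 < K2 = 477; K2/α21 = 477/0.871 = 548 < K1 = 728.
Since both are reversed, neither can invade when rare; the interior point is a saddle.

unstable coexistence (outcome depends on initial conditions)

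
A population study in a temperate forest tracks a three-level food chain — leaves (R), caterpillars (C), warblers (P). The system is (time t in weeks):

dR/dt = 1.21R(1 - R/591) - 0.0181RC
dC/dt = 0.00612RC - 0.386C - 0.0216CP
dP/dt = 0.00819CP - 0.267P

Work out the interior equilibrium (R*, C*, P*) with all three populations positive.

R* ≈ 303, C* ≈ 32.6, P* ≈ 67.9

From dP/dt = 0: 0.00819C* = 0.267, so C* = 32.6.
From dR/dt = 0: 1.21(1 - R*/591) = 0.0181·32.6, giving R* = 591·(1 - 0.488) = 303.
From dC/dt = 0: 0.00612·303 - 0.386 = 0.0216P*, so P* = 1.47/0.0216 = 67.9.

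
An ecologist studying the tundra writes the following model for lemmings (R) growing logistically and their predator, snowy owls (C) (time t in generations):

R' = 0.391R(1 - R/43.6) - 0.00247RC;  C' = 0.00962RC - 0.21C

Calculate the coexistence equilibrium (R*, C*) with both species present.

R* ≈ 21.8, C* ≈ 79

From dC/dt = 0 with C > 0: 0.00962R* = 0.21, so R* = 21.8.
Substitute into dR/dt = 0: 0.391(1 - 21.8/43.6) = 0.00247C*.
The bracket is 0.499, giving C* = 0.195/0.00247 = 79.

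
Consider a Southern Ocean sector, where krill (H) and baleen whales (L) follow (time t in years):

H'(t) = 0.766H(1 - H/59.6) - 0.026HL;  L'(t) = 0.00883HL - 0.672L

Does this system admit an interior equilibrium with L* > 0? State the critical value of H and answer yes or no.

The predator equation gives dL/dt > 0 only when H > 0.672/0.00883 = 76.1.
Without the predator, H → K = 59.6. Since 59.6 < 76.1, the predator cannot invade.

Threshold H = 76.1; K < 76.1, so no, the predator goes extinct.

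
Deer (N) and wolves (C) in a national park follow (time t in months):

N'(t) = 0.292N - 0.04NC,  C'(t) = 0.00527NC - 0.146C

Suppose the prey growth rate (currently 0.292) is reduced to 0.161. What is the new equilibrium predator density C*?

C* ≈ 4.03

At the interior fixed point, setting dN/dt = 0 with N > 0 fixes C* = (prey growth rate)/(NC coefficient) — independent of the other coefficients.
With the change, C* = 0.161/0.04 = 4.03; it falls from 7.3.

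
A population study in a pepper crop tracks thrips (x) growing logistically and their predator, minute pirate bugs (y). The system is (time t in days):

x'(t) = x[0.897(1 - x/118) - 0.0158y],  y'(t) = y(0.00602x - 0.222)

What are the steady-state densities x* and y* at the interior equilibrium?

x* ≈ 36.9, y* ≈ 39

From dy/dt = 0 with y > 0: 0.00602x* = 0.222, so x* = 36.9.
Substitute into dx/dt = 0: 0.897(1 - 36.9/118) = 0.0158y*.
The bracket is 0.687, giving y* = 0.617/0.0158 = 39.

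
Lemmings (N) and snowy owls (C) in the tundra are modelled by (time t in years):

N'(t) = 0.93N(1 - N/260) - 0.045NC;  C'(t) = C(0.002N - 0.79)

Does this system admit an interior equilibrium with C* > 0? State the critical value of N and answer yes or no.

The predator equation gives dC/dt > 0 only when N > 0.79/0.002 = 395.
Without the predator, N → K = 260. Since 260 < 395, the predator cannot invade.

Threshold N = 395; K < 395, so no, the predator goes extinct.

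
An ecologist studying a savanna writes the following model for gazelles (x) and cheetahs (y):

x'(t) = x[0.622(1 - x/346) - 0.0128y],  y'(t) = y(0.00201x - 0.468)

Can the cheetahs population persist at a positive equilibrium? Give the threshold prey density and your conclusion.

The predator equation gives dy/dt > 0 only when x > 0.468/0.00201 = 233.
Without the predator, x → K = 346. Since 346 > 233, the predator can invade and persist.

Threshold x = 233; K > 233, so yes, the predator persists.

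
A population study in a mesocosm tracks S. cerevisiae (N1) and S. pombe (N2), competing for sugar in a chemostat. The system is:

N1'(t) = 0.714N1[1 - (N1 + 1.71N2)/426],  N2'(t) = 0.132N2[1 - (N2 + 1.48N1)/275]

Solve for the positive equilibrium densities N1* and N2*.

Setting both brackets to zero gives the nullclines N1 + 1.71N2 = 426 and 1.48N1 + N2 = 275.
Substituting N2 = 275 - 1.48N1 into the first: N1(1 - 1.71·1.48) = 426 - 1.71·275.
So N1* = -44.2/-1.53 = 28.9, and then N2* = 275 - 1.48·28.9 = 232.

N1* ≈ 28.9, N2* ≈ 232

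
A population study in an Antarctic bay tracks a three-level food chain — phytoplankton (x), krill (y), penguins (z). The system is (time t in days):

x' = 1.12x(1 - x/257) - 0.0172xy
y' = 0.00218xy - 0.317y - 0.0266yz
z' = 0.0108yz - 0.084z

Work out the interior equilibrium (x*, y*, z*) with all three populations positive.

From dz/dt = 0: 0.0108y* = 0.084, so y* = 7.78.
From dx/dt = 0: 1.12(1 - x*/257) = 0.0172·7.78, giving x* = 257·(1 - 0.119) = 226.
From dy/dt = 0: 0.00218·226 - 0.317 = 0.0266z*, so z* = 0.176/0.0266 = 6.63.

x* ≈ 226, y* ≈ 7.78, z* ≈ 6.63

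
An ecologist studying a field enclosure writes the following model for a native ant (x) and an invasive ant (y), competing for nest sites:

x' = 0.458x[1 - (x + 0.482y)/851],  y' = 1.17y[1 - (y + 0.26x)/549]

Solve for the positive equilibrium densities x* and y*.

Setting both brackets to zero gives the nullclines x + 0.482y = 851 and 0.26x + y = 549.
Substituting y = 549 - 0.26x into the first: x(1 - 0.482·0.26) = 851 - 0.482·549.
So x* = 586/0.875 = 670, and then y* = 549 - 0.26·670 = 375.

x* ≈ 670, y* ≈ 375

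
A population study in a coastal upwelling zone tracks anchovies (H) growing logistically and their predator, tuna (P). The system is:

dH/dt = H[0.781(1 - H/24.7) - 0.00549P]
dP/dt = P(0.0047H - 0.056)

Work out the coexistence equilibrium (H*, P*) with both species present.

H* ≈ 11.9, P* ≈ 73.6

From dP/dt = 0 with P > 0: 0.0047H* = 0.056, so H* = 11.9.
Substitute into dH/dt = 0: 0.781(1 - 11.9/24.7) = 0.00549P*.
The bracket is 0.518, giving P* = 0.404/0.00549 = 73.6.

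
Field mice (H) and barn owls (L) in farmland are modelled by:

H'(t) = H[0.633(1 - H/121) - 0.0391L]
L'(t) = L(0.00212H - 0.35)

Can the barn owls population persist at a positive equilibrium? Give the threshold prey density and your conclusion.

The predator equation gives dL/dt > 0 only when H > 0.35/0.00212 = 165.
Without the predator, H → K = 121. Since 121 < 165, the predator cannot invade.

Threshold H = 165; K < 165, so no, the predator goes extinct.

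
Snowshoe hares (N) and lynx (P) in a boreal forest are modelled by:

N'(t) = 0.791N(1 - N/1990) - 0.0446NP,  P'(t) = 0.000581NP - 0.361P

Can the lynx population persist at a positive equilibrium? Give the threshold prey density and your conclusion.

Threshold N = 621; K > 621, so yes, the predator persists.

The predator equation gives dP/dt > 0 only when N > 0.361/0.000581 = 621.
Without the predator, N → K = 1990. Since 1990 > 621, the predator can invade and persist.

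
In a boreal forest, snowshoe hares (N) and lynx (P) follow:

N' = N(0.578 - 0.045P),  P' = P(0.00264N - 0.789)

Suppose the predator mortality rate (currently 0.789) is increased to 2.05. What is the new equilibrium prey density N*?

N* ≈ 777

At the interior fixed point, setting dP/dt = 0 with P > 0 fixes N* = (predator death rate)/(NP coefficient) — independent of the other coefficients.
With the change, N* = 2.05/0.00264 = 777; it rises from 299.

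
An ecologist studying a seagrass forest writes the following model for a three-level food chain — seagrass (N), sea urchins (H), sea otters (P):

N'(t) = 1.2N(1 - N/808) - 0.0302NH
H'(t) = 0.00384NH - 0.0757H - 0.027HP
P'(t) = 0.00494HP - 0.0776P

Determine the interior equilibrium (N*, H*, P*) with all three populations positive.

N* ≈ 489, H* ≈ 15.7, P* ≈ 66.7

From dP/dt = 0: 0.00494H* = 0.0776, so H* = 15.7.
From dN/dt = 0: 1.2(1 - N*/808) = 0.0302·15.7, giving N* = 808·(1 - 0.395) = 489.
From dH/dt = 0: 0.00384·489 - 0.0757 = 0.027P*, so P* = 1.8/0.027 = 66.7.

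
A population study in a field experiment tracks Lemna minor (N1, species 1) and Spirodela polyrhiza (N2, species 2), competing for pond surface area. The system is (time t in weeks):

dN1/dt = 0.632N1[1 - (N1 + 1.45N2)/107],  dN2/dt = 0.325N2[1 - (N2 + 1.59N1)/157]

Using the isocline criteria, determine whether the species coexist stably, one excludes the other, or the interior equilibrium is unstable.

unstable coexistence (outcome depends on initial conditions)

Compare the nullcline intercepts: K1/α12 = 107/1.45 = 73.8 < K2 = 157; K2/α21 = 157/1.59 = 98.7 < K1 = 107.
Since both are reversed, neither can invade when rare; the interior point is a saddle.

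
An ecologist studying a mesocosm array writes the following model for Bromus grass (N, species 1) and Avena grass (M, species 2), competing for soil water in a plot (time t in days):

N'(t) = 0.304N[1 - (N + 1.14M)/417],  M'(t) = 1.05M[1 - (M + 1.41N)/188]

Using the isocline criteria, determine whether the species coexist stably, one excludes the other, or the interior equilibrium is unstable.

species 1 excludes species 2

Compare the nullcline intercepts: K1/α12 = 417/1.14 = 366 > K2 = 188; K2/α21 = 188/1.41 = 133 < K1 = 417.
Since the inequalities point opposite ways, species 1 can invade but species 2 cannot.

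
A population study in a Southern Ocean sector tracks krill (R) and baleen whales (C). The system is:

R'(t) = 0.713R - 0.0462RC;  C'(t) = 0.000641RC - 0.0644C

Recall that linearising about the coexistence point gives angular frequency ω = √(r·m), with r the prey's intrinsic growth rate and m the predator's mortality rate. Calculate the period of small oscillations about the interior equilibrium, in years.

Here r = 0.713 and m = 0.0644, so r·m = 0.0459.
ω = √0.0459 = 0.214 per year, hence T = 2π/ω ≈ 29.3 years.

T ≈ 29.3 years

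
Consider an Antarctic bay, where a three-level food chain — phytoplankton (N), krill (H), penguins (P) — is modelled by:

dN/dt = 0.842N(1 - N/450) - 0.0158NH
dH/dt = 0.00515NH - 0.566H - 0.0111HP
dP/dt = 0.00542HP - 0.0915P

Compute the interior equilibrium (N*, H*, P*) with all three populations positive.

N* ≈ 307, H* ≈ 16.9, P* ≈ 91.7

From dP/dt = 0: 0.00542H* = 0.0915, so H* = 16.9.
From dN/dt = 0: 0.842(1 - N*/450) = 0.0158·16.9, giving N* = 450·(1 - 0.317) = 307.
From dH/dt = 0: 0.00515·307 - 0.566 = 0.0111P*, so P* = 1.02/0.0111 = 91.7.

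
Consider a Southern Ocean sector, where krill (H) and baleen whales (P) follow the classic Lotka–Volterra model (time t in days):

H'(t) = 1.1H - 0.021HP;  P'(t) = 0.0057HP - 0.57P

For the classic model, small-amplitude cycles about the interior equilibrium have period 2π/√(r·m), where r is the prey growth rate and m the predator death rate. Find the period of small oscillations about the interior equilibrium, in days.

Here r = 1.1 and m = 0.57, so r·m = 0.627.
ω = √0.627 = 0.792 per day, hence T = 2π/ω ≈ 7.93 days.

T ≈ 7.93 days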